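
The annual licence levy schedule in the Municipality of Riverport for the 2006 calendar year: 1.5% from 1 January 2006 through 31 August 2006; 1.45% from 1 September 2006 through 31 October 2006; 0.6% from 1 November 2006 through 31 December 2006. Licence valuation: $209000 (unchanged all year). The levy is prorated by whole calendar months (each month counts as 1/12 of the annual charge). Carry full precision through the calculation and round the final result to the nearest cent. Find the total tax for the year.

1 January – 31 August 2006: 8 months at 1.5% → $209000 × 1.5% × 8/12 = $2090.0000
1 September – 31 October 2006: 2 months at 1.45% → $209000 × 1.45% × 2/12 = $505.0833
1 November – 31 December 2006: 2 months at 0.6% → $209000 × 0.6% × 2/12 = $209.0000
Total = $2804.0833

$2804.08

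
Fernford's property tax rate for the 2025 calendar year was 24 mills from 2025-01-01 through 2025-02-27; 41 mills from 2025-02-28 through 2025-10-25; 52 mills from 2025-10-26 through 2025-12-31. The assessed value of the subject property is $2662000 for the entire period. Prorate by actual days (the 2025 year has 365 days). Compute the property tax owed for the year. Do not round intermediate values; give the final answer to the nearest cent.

2025-01-01 to 2025-02-27: 58 days at 24 mills → $2662000 × 2.4% × 58/365 = $10152.0658
2025-02-28 to 2025-10-25: 240 days at 41 mills → $2662000 × 4.1% × 240/365 = $71764.6027
2025-10-26 to 2025-12-31: 67 days at 52 mills → $2662000 × 5.2% × 67/365 = $25409.3370
Total = $107326.0055

$107326.01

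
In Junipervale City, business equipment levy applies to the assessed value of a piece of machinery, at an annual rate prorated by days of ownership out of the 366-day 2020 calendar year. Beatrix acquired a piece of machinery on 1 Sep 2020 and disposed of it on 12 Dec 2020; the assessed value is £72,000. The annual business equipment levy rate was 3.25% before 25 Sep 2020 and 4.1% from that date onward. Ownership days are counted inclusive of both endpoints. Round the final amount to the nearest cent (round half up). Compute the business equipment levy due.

£790.62

1 Sep – 24 Sep 2020: 24 days at 3.25% → £72,000 × 3.25% × 24/366 = £153.4426
25 Sep – 12 Dec 2020: 79 days at 4.1% → £72,000 × 4.1% × 79/366 = £637.1803
Total = £790.6230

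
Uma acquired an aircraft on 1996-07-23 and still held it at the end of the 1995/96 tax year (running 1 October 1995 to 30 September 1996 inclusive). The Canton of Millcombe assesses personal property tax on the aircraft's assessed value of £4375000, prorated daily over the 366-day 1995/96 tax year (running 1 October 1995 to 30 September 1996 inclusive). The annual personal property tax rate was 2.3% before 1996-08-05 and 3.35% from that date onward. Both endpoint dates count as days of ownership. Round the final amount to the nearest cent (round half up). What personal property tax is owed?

£26399.42

1996-07-23 to 1996-08-04: 13 days at 2.3% → £4375000 × 2.3% × 13/366 = £3574.1120
1996-08-05 to 1996-09-30: 57 days at 3.35% → £4375000 × 3.35% × 57/366 = £22825.3074
Total = £26399.4194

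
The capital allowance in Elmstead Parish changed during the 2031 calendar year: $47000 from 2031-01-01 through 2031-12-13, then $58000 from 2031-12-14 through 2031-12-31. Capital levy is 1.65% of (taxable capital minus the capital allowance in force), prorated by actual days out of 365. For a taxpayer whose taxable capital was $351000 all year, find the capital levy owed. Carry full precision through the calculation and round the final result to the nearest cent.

2031-01-01 to 2031-12-13: 347 days, exemption $47000 → ($351000 − $47000) × 1.65% × 347/365 = $4768.6356
2031-12-14 to 2031-12-31: 18 days, exemption $58000 → ($351000 − $58000) × 1.65% × 18/365 = $238.4137
Total = $5007.0493

$5007.05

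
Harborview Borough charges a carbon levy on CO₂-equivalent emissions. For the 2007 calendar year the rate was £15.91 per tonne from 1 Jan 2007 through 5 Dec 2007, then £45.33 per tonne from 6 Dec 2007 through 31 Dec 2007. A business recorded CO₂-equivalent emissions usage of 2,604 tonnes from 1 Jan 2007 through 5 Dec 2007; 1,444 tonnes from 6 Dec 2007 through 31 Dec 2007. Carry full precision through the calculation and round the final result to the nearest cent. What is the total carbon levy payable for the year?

1 Jan – 5 Dec 2007: 2,604 tonnes at £15.91/tonne → £41429.64
6 Dec – 31 Dec 2007: 1,444 tonnes at £45.33/tonne → £65456.52

£106886.16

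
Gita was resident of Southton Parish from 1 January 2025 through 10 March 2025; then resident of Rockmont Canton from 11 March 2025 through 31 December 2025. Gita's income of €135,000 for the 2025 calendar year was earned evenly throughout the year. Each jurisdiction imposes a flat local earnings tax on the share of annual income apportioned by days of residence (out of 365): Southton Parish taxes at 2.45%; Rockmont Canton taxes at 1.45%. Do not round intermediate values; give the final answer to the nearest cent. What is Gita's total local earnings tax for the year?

Southton Parish, 1 January – 10 March 2025: 69 days → €135,000 × 2.45% × 69/365 = €625.2534
Rockmont Canton, 11 March – 31 December 2025: 296 days → €135,000 × 1.45% × 296/365 = €1,587.4521
Total = €2,212.7055

€2,212.71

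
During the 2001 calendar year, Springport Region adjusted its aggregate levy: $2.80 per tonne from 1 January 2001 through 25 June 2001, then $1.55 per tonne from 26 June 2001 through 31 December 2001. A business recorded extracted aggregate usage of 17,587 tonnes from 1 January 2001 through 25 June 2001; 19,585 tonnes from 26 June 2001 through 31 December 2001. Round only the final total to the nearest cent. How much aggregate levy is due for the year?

$79,600.35

1 January – 25 June 2001: 17,587 tonnes at $2.80/tonne → $49,243.60
26 June – 31 December 2001: 19,585 tonnes at $1.55/tonne → $30,356.75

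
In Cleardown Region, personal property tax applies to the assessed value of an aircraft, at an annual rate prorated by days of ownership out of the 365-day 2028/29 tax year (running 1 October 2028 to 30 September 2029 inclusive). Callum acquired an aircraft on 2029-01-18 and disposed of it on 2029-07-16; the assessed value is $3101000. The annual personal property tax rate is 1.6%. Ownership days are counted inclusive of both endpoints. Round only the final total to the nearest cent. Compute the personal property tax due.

Days held (2029-01-18 to 2029-07-16): 180 out of 365
Tax = $3101000 × 1.6% × 180/365 = $24468.1644

$24468.16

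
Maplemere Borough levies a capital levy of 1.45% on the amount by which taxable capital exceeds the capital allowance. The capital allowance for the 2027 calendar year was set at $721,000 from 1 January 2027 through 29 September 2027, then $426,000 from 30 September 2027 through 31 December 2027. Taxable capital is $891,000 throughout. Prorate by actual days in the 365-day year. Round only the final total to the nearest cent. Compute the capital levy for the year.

$3,554.88

1 January – 29 September 2027: 272 days, exemption $721,000 → ($891,000 − $721,000) × 1.45% × 272/365 = $1,836.9315
30 September – 31 December 2027: 93 days, exemption $426,000 → ($891,000 − $426,000) × 1.45% × 93/365 = $1,717.9521
Total = $3,554.8836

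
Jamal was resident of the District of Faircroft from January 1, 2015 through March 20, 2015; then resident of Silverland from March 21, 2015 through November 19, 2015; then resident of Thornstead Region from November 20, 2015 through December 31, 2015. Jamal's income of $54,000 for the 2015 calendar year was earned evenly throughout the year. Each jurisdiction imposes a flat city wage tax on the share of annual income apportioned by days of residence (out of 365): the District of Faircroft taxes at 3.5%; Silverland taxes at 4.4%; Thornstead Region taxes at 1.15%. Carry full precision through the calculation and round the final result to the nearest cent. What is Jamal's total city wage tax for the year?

The District of Faircroft, January 1 – March 20, 2015: 79 days → $54,000 × 3.5% × 79/365 = $409.0685
Silverland, March 21 – November 19, 2015: 244 days → $54,000 × 4.4% × 244/365 = $1,588.3397
Thornstead Region, November 20 – December 31, 2015: 42 days → $54,000 × 1.15% × 42/365 = $71.4575
Total = $2,068.8658

$2,068.87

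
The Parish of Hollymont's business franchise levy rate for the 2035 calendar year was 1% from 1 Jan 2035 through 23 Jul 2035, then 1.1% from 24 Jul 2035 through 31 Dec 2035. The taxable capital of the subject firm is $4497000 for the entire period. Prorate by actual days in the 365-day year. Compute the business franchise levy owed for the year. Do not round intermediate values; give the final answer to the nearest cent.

$46953.61

1 Jan – 23 Jul 2035: 204 days at 1% → $4497000 × 1% × 204/365 = $25133.9178
24 Jul – 31 Dec 2035: 161 days at 1.1% → $4497000 × 1.1% × 161/365 = $21819.6904
Total = $46953.6082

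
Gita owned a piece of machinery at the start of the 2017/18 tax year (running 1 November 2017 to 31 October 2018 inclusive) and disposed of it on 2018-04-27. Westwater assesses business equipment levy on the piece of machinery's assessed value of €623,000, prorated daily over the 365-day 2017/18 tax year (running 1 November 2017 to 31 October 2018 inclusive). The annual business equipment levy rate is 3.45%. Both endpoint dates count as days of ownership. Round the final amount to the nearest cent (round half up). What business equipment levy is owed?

Days held (2017-11-01 to 2018-04-27): 178 out of 365
Tax = €623,000 × 3.45% × 178/365 = €10,481.7616

€10,481.76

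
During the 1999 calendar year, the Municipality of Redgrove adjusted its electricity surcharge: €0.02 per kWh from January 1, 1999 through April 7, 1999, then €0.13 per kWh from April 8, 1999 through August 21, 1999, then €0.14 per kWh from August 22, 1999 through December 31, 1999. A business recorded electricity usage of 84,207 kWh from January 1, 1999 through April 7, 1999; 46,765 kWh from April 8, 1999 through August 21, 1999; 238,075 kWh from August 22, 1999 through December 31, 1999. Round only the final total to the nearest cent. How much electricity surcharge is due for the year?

January 1 – April 7, 1999: 84,207 kWh at €0.02/kWh → €1,684.14
April 8 – August 21, 1999: 46,765 kWh at €0.13/kWh → €6,079.45
August 22 – December 31, 1999: 238,075 kWh at €0.14/kWh → €33,330.50

€41,094.09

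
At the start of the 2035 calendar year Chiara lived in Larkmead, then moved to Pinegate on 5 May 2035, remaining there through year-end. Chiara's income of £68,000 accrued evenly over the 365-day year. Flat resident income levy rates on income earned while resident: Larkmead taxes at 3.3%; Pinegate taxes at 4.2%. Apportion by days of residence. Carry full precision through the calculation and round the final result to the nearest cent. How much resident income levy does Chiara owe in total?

£2,648.09

Larkmead, 1 Jan – 4 May 2035: 124 days → £68,000 × 3.3% × 124/365 = £762.3452
Pinegate, 5 May – 31 Dec 2035: 241 days → £68,000 × 4.2% × 241/365 = £1,885.7425
Total = £2,648.0877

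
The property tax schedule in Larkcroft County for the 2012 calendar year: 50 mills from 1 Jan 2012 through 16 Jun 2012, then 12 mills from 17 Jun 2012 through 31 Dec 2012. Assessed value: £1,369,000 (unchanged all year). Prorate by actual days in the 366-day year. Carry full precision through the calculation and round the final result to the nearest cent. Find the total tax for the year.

£40,306.95

1 Jan – 16 Jun 2012: 168 days at 50 mills → £1,369,000 × 5% × 168/366 = £31,419.6721
17 Jun – 31 Dec 2012: 198 days at 12 mills → £1,369,000 × 1.2% × 198/366 = £8,887.2787
Total = £40,306.9508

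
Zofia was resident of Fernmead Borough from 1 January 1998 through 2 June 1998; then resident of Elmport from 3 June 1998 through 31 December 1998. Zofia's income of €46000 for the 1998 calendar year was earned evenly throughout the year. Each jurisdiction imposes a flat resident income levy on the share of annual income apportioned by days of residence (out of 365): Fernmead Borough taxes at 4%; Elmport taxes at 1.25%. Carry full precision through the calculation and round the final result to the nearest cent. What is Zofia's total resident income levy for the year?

€1105.26

Fernmead Borough, 1 January – 2 June 1998: 153 days → €46000 × 4% × 153/365 = €771.2877
Elmport, 3 June – 31 December 1998: 212 days → €46000 × 1.25% × 212/365 = €333.9726
Total = €1105.2603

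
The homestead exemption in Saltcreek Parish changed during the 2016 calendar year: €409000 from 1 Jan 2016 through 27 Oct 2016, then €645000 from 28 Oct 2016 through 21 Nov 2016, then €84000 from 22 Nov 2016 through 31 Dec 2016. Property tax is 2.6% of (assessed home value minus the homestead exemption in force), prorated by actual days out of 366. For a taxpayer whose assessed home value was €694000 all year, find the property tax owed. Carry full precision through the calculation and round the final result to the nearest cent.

€7914.37

1 Jan – 27 Oct 2016: 301 days, exemption €409000 → (€694000 − €409000) × 2.6% × 301/366 = €6094.0164
28 Oct – 21 Nov 2016: 25 days, exemption €645000 → (€694000 − €645000) × 2.6% × 25/366 = €87.0219
22 Nov – 31 Dec 2016: 40 days, exemption €84000 → (€694000 − €84000) × 2.6% × 40/366 = €1733.3333
Total = €7914.3716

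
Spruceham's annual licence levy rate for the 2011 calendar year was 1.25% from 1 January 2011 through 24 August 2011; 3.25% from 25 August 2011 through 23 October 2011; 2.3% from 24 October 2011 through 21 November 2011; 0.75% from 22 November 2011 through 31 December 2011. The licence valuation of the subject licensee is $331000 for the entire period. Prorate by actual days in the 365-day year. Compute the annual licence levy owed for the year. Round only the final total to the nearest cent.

1 January – 24 August 2011: 236 days at 1.25% → $331000 × 1.25% × 236/365 = $2675.2055
25 August – 23 October 2011: 60 days at 3.25% → $331000 × 3.25% × 60/365 = $1768.3562
24 October – 21 November 2011: 29 days at 2.3% → $331000 × 2.3% × 29/365 = $604.8685
22 November – 31 December 2011: 40 days at 0.75% → $331000 × 0.75% × 40/365 = $272.0548
Total = $5320.4849

$5320.48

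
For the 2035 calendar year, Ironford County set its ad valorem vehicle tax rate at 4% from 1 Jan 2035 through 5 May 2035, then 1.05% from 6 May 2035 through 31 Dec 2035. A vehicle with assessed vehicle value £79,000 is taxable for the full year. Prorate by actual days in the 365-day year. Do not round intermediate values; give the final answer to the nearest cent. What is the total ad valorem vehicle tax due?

1 Jan – 5 May 2035: 125 days at 4% → £79,000 × 4% × 125/365 = £1,082.1918
6 May – 31 Dec 2035: 240 days at 1.05% → £79,000 × 1.05% × 240/365 = £545.4247
Total = £1,627.6164

£1,627.62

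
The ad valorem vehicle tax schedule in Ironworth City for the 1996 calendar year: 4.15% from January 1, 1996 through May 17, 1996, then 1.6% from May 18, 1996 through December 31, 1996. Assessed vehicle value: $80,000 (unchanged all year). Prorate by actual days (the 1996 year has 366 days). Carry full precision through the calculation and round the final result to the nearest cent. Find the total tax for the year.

$2,049.18

January 1 – May 17, 1996: 138 days at 4.15% → $80,000 × 4.15% × 138/366 = $1,251.8033
May 18 – December 31, 1996: 228 days at 1.6% → $80,000 × 1.6% × 228/366 = $797.3770
Total = $2,049.1803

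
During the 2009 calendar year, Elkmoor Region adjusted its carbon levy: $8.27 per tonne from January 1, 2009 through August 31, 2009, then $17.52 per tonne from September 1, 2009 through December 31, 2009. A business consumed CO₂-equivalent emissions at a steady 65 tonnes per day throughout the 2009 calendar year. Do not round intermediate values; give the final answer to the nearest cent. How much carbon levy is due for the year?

$269558.25

January 1 – August 31, 2009: 243 days × 65 tonnes/day = 15,795 tonnes at $8.27/tonne → $130624.65
September 1 – December 31, 2009: 122 days × 65 tonnes/day = 7,930 tonnes at $17.52/tonne → $138933.60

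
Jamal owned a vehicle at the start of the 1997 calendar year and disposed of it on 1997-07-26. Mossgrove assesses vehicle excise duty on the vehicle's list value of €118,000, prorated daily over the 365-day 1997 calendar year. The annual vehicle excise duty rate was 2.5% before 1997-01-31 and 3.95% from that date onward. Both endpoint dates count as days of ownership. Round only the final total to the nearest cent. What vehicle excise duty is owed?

€2,502.73

1997-01-01 to 1997-01-30: 30 days at 2.5% → €118,000 × 2.5% × 30/365 = €242.4658
1997-01-31 to 1997-07-26: 177 days at 3.95% → €118,000 × 3.95% × 177/365 = €2,260.2658
Total = €2,502.7315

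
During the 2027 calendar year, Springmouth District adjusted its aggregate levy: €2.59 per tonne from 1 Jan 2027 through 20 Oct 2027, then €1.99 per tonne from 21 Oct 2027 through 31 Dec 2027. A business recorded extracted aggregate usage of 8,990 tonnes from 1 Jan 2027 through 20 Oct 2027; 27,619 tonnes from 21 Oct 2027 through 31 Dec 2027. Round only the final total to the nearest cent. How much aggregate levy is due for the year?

1 Jan – 20 Oct 2027: 8,990 tonnes at €2.59/tonne → €23,284.10
21 Oct – 31 Dec 2027: 27,619 tonnes at €1.99/tonne → €54,961.81

€78,245.91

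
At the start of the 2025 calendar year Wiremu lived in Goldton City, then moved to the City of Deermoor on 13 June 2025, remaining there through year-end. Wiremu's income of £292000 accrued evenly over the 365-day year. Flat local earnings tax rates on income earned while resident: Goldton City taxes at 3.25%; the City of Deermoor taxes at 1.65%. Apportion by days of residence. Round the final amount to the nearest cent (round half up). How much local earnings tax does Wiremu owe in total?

Goldton City, 1 January – 12 June 2025: 163 days → £292000 × 3.25% × 163/365 = £4238.0000
The City of Deermoor, 13 June – 31 December 2025: 202 days → £292000 × 1.65% × 202/365 = £2666.4000
Total = £6904.4000

£6904.40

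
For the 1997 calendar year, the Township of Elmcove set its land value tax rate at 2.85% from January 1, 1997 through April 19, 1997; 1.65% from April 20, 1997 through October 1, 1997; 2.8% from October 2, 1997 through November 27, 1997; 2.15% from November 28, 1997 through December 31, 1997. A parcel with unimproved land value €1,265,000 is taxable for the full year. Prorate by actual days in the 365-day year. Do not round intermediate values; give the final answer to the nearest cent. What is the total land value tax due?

€28,266.68

January 1 – April 19, 1997: 109 days at 2.85% → €1,265,000 × 2.85% × 109/365 = €10,766.3630
April 20 – October 1, 1997: 165 days at 1.65% → €1,265,000 × 1.65% × 165/365 = €9,435.5137
October 2 – November 27, 1997: 57 days at 2.8% → €1,265,000 × 2.8% × 57/365 = €5,531.3425
November 28 – December 31, 1997: 34 days at 2.15% → €1,265,000 × 2.15% × 34/365 = €2,533.4658
Total = €28,266.6849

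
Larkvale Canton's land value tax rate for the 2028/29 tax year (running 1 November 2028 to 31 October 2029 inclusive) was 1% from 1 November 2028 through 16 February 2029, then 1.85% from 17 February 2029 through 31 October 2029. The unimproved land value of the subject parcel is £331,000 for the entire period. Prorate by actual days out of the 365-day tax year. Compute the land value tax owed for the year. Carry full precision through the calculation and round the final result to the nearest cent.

1 November 2028 – 16 February 2029: 108 days at 1% → £331,000 × 1% × 108/365 = £979.3973
17 February – 31 October 2029: 257 days at 1.85% → £331,000 × 1.85% × 257/365 = £4,311.6151
Total = £5,291.0123

£5,291.01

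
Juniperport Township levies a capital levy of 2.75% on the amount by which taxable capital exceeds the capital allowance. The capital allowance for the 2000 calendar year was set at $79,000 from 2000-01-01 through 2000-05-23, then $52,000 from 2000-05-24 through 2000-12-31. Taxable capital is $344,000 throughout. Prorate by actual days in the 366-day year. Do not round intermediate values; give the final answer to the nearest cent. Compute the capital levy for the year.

$7,737.87

2000-01-01 to 2000-05-23: 144 days, exemption $79,000 → ($344,000 − $79,000) × 2.75% × 144/366 = $2,867.2131
2000-05-24 to 2000-12-31: 222 days, exemption $52,000 → ($344,000 − $52,000) × 2.75% × 222/366 = $4,870.6557
Total = $7,737.8689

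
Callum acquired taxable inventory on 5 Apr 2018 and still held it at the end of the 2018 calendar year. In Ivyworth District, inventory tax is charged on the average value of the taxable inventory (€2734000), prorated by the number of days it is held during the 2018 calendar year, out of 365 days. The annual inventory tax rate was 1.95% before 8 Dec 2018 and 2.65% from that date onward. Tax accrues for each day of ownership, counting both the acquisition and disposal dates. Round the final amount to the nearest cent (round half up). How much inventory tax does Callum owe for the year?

€40841.47

5 Apr – 7 Dec 2018: 247 days at 1.95% → €2734000 × 1.95% × 247/365 = €36077.5644
8 Dec – 31 Dec 2018: 24 days at 2.65% → €2734000 × 2.65% × 24/365 = €4763.9014
Total = €40841.4658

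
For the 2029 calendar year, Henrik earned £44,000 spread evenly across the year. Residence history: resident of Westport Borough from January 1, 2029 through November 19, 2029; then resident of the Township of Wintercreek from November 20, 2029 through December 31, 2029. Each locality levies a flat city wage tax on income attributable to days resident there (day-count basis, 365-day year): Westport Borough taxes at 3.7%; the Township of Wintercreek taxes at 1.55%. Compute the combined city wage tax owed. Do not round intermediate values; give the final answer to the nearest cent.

Westport Borough, January 1 – November 19, 2029: 323 days → £44,000 × 3.7% × 323/365 = £1,440.6685
The Township of Wintercreek, November 20 – December 31, 2029: 42 days → £44,000 × 1.55% × 42/365 = £78.4767
Total = £1,519.1452

£1,519.15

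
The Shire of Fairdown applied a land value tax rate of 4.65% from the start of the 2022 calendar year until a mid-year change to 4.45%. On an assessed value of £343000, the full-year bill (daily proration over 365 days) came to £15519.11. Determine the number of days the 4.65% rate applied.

Let d = days at the first rate; then 365 − d days at the second rate.
£343000 × [4.65%·d + 4.45%·(365−d)] / 365 = £15519.11
Solving gives d = 136, so the new rate took effect on May 17, 2022.

136 days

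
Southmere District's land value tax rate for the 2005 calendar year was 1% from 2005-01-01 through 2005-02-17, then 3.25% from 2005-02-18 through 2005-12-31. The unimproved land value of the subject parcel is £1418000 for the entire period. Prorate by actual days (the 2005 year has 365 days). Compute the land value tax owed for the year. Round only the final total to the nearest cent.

2005-01-01 to 2005-02-17: 48 days at 1% → £1418000 × 1% × 48/365 = £1864.7671
2005-02-18 to 2005-12-31: 317 days at 3.25% → £1418000 × 3.25% × 317/365 = £40024.5068
Total = £41889.2740

£41889.27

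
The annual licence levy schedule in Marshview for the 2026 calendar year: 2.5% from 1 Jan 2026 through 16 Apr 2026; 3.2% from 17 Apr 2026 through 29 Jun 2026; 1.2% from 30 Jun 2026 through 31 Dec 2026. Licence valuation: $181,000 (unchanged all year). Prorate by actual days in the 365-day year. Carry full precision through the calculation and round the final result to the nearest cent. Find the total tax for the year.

$3,589.25

1 Jan – 16 Apr 2026: 106 days at 2.5% → $181,000 × 2.5% × 106/365 = $1,314.1096
17 Apr – 29 Jun 2026: 74 days at 3.2% → $181,000 × 3.2% × 74/365 = $1,174.2685
30 Jun – 31 Dec 2026: 185 days at 1.2% → $181,000 × 1.2% × 185/365 = $1,100.8767
Total = $3,589.2548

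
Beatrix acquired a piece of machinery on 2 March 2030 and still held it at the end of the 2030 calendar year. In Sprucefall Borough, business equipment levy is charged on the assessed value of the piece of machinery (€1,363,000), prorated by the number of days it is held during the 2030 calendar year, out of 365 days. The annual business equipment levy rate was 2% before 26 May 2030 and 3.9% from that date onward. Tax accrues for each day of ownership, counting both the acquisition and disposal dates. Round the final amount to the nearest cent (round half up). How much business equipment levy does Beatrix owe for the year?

2 March – 25 May 2030: 85 days at 2% → €1,363,000 × 2% × 85/365 = €6,348.2192
26 May – 31 December 2030: 220 days at 3.9% → €1,363,000 × 3.9% × 220/365 = €32,039.8356
Total = €38,388.0548

€38,388.05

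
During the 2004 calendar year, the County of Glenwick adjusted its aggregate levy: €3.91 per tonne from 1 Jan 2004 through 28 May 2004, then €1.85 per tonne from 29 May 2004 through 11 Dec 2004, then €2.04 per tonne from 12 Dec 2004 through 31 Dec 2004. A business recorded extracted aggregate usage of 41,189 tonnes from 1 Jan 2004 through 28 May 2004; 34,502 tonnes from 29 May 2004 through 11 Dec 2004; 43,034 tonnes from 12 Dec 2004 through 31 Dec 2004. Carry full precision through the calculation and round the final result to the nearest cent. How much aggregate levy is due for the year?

1 Jan – 28 May 2004: 41,189 tonnes at €3.91/tonne → €161,048.99
29 May – 11 Dec 2004: 34,502 tonnes at €1.85/tonne → €63,828.70
12 Dec – 31 Dec 2004: 43,034 tonnes at €2.04/tonne → €87,789.36

€312,667.05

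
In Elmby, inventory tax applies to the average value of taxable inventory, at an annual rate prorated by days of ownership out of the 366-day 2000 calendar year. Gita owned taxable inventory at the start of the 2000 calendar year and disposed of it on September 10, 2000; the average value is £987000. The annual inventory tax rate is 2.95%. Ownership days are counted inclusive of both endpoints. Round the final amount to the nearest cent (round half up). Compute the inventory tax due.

Days held (January 1 – September 10, 2000): 254 out of 366
Tax = £987000 × 2.95% × 254/366 = £20206.5328

£20206.53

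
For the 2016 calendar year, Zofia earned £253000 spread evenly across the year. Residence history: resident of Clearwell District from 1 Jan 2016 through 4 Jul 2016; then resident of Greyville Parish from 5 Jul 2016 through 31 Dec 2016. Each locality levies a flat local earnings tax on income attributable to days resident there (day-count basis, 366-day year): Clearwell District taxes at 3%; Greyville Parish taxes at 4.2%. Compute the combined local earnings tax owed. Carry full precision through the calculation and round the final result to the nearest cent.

Clearwell District, 1 Jan – 4 Jul 2016: 186 days → £253000 × 3% × 186/366 = £3857.2131
Greyville Parish, 5 Jul – 31 Dec 2016: 180 days → £253000 × 4.2% × 180/366 = £5225.9016
Total = £9083.1148

£9083.11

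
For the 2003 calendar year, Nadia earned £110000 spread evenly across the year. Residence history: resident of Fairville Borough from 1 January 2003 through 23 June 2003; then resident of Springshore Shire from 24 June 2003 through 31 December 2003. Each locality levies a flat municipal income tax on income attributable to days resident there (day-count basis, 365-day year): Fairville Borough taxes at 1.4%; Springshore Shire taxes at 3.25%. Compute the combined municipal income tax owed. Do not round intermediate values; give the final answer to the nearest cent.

£2604.89

Fairville Borough, 1 January – 23 June 2003: 174 days → £110000 × 1.4% × 174/365 = £734.1370
Springshore Shire, 24 June – 31 December 2003: 191 days → £110000 × 3.25% × 191/365 = £1870.7534
Total = £2604.8904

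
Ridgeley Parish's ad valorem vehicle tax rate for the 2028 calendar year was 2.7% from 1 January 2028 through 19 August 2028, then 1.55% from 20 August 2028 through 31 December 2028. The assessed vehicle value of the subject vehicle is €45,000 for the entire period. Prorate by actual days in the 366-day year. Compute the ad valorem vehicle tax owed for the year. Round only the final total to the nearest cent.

1 January – 19 August 2028: 232 days at 2.7% → €45,000 × 2.7% × 232/366 = €770.1639
20 August – 31 December 2028: 134 days at 1.55% → €45,000 × 1.55% × 134/366 = €255.3689
Total = €1,025.5328

€1,025.53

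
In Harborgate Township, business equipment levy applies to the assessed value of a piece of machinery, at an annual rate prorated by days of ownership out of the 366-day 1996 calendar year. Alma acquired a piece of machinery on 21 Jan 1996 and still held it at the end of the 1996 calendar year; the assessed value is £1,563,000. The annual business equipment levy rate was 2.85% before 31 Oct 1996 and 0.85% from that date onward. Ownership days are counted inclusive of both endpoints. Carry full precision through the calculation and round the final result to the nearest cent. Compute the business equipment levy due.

£36,815.91

21 Jan – 30 Oct 1996: 284 days at 2.85% → £1,563,000 × 2.85% × 284/366 = £34,565.3607
31 Oct – 31 Dec 1996: 62 days at 0.85% → £1,563,000 × 0.85% × 62/366 = £2,250.5492
Total = £36,815.9098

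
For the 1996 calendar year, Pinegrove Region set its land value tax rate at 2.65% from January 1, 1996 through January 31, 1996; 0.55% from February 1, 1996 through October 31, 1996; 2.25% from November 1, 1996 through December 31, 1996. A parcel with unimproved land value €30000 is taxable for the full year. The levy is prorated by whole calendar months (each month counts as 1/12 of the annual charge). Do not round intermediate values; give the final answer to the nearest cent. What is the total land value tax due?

January 1 – January 31, 1996: 1 month at 2.65% → €30000 × 2.65% × 1/12 = €66.2500
February 1 – October 31, 1996: 9 months at 0.55% → €30000 × 0.55% × 9/12 = €123.7500
November 1 – December 31, 1996: 2 months at 2.25% → €30000 × 2.25% × 2/12 = €112.5000
Total = €302.5000

€302.50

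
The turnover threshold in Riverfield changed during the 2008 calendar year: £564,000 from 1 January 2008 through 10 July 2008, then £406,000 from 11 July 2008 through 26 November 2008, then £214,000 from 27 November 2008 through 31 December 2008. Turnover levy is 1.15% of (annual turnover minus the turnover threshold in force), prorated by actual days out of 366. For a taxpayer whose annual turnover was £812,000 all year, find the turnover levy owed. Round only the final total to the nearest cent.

1 January – 10 July 2008: 192 days, exemption £564,000 → (£812,000 − £564,000) × 1.15% × 192/366 = £1,496.1311
11 July – 26 November 2008: 139 days, exemption £406,000 → (£812,000 − £406,000) × 1.15% × 139/366 = £1,773.1995
27 November – 31 December 2008: 35 days, exemption £214,000 → (£812,000 − £214,000) × 1.15% × 35/366 = £657.6366
Total = £3,926.9672

£3,926.97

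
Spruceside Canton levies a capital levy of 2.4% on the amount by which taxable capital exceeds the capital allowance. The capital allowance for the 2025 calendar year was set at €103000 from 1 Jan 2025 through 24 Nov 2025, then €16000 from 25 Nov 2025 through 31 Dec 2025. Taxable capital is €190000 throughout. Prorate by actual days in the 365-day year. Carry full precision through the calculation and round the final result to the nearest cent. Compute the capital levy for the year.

€2299.66

1 Jan – 24 Nov 2025: 328 days, exemption €103000 → (€190000 − €103000) × 2.4% × 328/365 = €1876.3397
25 Nov – 31 Dec 2025: 37 days, exemption €16000 → (€190000 − €16000) × 2.4% × 37/365 = €423.3205
Total = €2299.6603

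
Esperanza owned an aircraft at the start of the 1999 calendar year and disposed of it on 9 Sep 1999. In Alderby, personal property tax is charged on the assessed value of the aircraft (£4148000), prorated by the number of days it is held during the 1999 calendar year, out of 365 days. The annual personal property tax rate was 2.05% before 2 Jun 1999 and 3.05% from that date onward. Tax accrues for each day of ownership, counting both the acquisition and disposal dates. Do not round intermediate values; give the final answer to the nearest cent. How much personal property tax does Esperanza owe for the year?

£70072.79

1 Jan – 1 Jun 1999: 152 days at 2.05% → £4148000 × 2.05% × 152/365 = £35411.4192
2 Jun – 9 Sep 1999: 100 days at 3.05% → £4148000 × 3.05% × 100/365 = £34661.3699
Total = £70072.7890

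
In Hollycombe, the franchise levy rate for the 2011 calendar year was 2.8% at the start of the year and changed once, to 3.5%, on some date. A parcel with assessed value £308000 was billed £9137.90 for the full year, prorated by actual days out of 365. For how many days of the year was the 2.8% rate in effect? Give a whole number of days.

278 days

Let d = days at the first rate; then 365 − d days at the second rate.
£308000 × [2.8%·d + 3.5%·(365−d)] / 365 = £9137.90
Solving gives d = 278, so the new rate took effect on 6 October 2011.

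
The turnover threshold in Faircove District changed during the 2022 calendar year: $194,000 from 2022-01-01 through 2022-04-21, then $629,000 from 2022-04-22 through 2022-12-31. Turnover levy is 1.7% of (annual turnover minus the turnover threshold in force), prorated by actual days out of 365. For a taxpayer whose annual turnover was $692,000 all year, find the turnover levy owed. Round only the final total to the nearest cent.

$3,319.89

2022-01-01 to 2022-04-21: 111 days, exemption $194,000 → ($692,000 − $194,000) × 1.7% × 111/365 = $2,574.5918
2022-04-22 to 2022-12-31: 254 days, exemption $629,000 → ($692,000 − $629,000) × 1.7% × 254/365 = $745.2986
Total = $3,319.8904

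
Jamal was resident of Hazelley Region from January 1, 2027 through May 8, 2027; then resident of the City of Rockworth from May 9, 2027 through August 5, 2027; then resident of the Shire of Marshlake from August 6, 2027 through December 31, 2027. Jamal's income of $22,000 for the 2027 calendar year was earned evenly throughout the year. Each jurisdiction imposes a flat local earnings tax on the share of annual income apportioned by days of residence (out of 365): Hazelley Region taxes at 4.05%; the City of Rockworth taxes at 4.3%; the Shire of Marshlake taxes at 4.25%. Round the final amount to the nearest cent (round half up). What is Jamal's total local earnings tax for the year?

$922.25

Hazelley Region, January 1 – May 8, 2027: 128 days → $22,000 × 4.05% × 128/365 = $312.4603
The City of Rockworth, May 9 – August 5, 2027: 89 days → $22,000 × 4.3% × 89/365 = $230.6685
The Shire of Marshlake, August 6 – December 31, 2027: 148 days → $22,000 × 4.25% × 148/365 = $379.1233
Total = $922.2521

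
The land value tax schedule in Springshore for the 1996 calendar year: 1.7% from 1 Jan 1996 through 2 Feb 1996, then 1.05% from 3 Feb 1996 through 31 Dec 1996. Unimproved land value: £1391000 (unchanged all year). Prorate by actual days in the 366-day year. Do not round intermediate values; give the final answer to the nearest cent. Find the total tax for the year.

1 Jan – 2 Feb 1996: 33 days at 1.7% → £1391000 × 1.7% × 33/366 = £2132.1066
3 Feb – 31 Dec 1996: 333 days at 1.05% → £1391000 × 1.05% × 333/366 = £13288.6107
Total = £15420.7172

£15420.72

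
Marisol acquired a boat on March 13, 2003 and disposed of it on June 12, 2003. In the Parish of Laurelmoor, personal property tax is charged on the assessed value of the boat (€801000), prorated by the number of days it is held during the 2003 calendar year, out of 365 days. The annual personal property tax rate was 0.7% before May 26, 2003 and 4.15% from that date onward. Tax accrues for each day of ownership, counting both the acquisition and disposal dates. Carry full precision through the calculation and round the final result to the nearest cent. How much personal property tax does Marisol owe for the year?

€2776.07

March 13 – May 25, 2003: 74 days at 0.7% → €801000 × 0.7% × 74/365 = €1136.7616
May 26 – June 12, 2003: 18 days at 4.15% → €801000 × 4.15% × 18/365 = €1639.3068
Total = €2776.0685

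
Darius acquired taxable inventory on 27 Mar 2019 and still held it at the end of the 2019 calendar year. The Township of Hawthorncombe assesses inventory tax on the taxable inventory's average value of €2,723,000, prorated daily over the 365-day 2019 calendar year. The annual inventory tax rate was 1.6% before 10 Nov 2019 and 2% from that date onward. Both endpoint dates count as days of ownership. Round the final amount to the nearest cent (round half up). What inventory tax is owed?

27 Mar – 9 Nov 2019: 228 days at 1.6% → €2,723,000 × 1.6% × 228/365 = €27,215.0795
10 Nov – 31 Dec 2019: 52 days at 2% → €2,723,000 × 2% × 52/365 = €7,758.6849
Total = €34,973.7644

€34,973.76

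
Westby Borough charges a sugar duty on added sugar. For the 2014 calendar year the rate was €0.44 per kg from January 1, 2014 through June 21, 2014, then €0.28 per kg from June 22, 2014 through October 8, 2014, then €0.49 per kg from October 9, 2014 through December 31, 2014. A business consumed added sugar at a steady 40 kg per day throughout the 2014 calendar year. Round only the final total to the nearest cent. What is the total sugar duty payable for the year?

January 1 – June 21, 2014: 172 days × 40 kg/day = 6,880 kg at €0.44/kg → €3027.20
June 22 – October 8, 2014: 109 days × 40 kg/day = 4,360 kg at €0.28/kg → €1220.80
October 9 – December 31, 2014: 84 days × 40 kg/day = 3,360 kg at €0.49/kg → €1646.40

€5894.40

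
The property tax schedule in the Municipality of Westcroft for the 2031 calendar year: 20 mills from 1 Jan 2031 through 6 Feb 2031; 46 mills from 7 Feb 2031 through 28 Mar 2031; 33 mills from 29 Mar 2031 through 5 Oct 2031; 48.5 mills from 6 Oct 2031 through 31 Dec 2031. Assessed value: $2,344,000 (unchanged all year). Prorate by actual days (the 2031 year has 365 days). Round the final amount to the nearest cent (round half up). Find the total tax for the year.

$87,097.26

1 Jan – 6 Feb 2031: 37 days at 20 mills → $2,344,000 × 2% × 37/365 = $4,752.2192
7 Feb – 28 Mar 2031: 50 days at 46 mills → $2,344,000 × 4.6% × 50/365 = $14,770.4110
29 Mar – 5 Oct 2031: 191 days at 33 mills → $2,344,000 × 3.3% × 191/365 = $40,477.3479
6 Oct – 31 Dec 2031: 87 days at 48.5 mills → $2,344,000 × 4.85% × 87/365 = $27,097.2822
Total = $87,097.2603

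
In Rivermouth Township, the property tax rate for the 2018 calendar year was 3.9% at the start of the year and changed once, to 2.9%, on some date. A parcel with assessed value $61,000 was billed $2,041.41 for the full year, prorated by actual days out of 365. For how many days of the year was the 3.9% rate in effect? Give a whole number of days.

Let d = days at the first rate; then 365 − d days at the second rate.
$61,000 × [3.9%·d + 2.9%·(365−d)] / 365 = $2,041.41
Solving gives d = 163, so the new rate took effect on 13 Jun 2018.

163 days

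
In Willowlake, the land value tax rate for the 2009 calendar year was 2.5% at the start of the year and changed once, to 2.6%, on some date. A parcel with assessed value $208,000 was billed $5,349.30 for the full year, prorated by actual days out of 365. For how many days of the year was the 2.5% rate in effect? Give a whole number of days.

103 days

Let d = days at the first rate; then 365 − d days at the second rate.
$208,000 × [2.5%·d + 2.6%·(365−d)] / 365 = $5,349.30
Solving gives d = 103, so the new rate took effect on 14 Apr 2009.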